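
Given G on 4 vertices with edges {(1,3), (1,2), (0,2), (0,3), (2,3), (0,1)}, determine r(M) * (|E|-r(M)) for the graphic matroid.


r(M) = |V| - c = 4 - 1 = 3.
nullity = |E| - r(M) = 6 - 3 = 3.
Product = 3 * 3 = 9.

9


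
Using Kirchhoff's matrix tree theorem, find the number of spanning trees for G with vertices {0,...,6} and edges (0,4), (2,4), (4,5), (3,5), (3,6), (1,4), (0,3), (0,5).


By Kirchhoff's matrix tree theorem, the number of spanning trees equals
the determinant of any cofactor of the Laplacian matrix L.
G has 7 vertices and 8 edges.
Computing the (6 x 6) cofactor determinant gives 8.

8


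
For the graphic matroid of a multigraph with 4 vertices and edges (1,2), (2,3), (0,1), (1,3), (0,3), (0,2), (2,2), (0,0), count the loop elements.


In a graphic matroid, a loop is a self-loop edge (u,u) with rank 0.
Examining all 8 edges for self-loops...
Self-loops found: (2,2), (0,0)
Number of loops = 2.

2


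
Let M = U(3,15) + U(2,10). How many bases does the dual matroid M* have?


(M1+M2)* = M1* + M2*.
M1* = U(12,15), bases: C(15,12) = 455.
M2* = U(8,10), bases: C(10,8) = 45.
|B(M*)| = 455 * 45 = 20475.

20475


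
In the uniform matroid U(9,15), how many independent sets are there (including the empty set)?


Independent sets of U(9,15) are all subsets of size <= 9.
Count = C(15,0) + C(15,1) + C(15,2) + C(15,3) + C(15,4) + C(15,5) + C(15,6) + C(15,7) + C(15,8) + C(15,9)
     = 1 + 15 + 105 + 455 + 1365 + 3003 + 5005 + 6435 + 6435 + 5005
     = 27824.

27824


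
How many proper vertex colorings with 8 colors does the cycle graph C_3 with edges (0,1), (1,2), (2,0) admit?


P(C_3, k) = (k-1)^3 + (-1)^3*(k-1).
P(8) = (7)^3 - 7
= 343 - 7 = 336.

336


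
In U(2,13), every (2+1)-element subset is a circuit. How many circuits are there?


In U(2,13), circuits are the (3)-element subsets.
Any set of 3 elements is dependent, and removing any one element gives
an independent set of size 2, so it is a minimal dependent set.
Number of circuits = C(13,3) = 13! / (3! * 10!) = 286.

286


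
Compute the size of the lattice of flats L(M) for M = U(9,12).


Flats of U(9,12): every subset of size < 9 is a flat, plus E itself.
Count = C(12,0) + C(12,1) + C(12,2) + C(12,3) + C(12,4) + C(12,5) + C(12,6) + C(12,7) + C(12,8) + 1
     = 1 + 12 + 66 + 220 + 495 + 792 + 924 + 792 + 495 + 1
     = 3798.

3798


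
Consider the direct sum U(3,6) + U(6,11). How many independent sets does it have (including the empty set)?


For a direct sum, |I(M1+M2)| = |I(M1)| * |I(M2)|.
|I(U(3,6))| = sum C(6,k) for k=0..3 = 42.
|I(U(6,11))| = sum C(11,k) for k=0..6 = 1486.
Total = 42 * 1486 = 62412.

62412


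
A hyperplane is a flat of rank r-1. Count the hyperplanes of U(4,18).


Hyperplanes of U(4,18) are flats of rank 3.
In a uniform matroid, these are exactly the (3)-element subsets.
Count = C(18,3) = (18 * 17 * 16) / (1 * 2 * 3) = 816.

816


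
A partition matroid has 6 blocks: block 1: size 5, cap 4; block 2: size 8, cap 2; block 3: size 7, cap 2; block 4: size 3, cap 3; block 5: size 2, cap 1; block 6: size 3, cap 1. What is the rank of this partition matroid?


Rank of a partition matroid = sum of min(|Si|, ci) for each block.
= min(5,4) + min(8,2) + min(7,2) + min(3,3) + min(2,1) + min(3,1)
= 4 + 2 + 2 + 3 + 1 + 1
= 13.

13


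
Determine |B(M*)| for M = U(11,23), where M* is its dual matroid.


The dual of U(r,n) is U(n-r, n) = U(12,23).
Bases of U(12,23) are all (12)-element subsets.
|B(M*)| = C(23,12) = 1352078.

1352078


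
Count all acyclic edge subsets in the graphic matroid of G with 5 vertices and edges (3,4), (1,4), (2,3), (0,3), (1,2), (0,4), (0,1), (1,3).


An independent set in a graphic matroid is an acyclic edge subset.
G has 5 vertices and 8 edges.
Enumerate all 2^8 = 256 subsets, checking for acyclicity.
Total independent sets = 128.

128


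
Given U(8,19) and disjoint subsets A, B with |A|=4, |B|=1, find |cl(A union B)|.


|A union B| = 4 + 1 = 5 (disjoint).
In U(8,19), cl(S) = S if |S| < 8, else cl(S) = E.
Since 5 < 8, cl(A union B) = A union B.
|cl(A union B)| = 5.

5


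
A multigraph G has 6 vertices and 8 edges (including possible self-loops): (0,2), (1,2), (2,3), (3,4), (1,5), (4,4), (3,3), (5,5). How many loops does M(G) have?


In a graphic matroid, a loop is a self-loop edge (u,u) with rank 0.
Examining all 8 edges for self-loops...
Self-loops found: (4,4), (3,3), (5,5)
Number of loops = 3.

3


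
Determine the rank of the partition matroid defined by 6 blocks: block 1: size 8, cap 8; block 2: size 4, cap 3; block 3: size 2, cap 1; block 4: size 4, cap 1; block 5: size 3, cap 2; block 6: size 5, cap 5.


Rank of a partition matroid = sum of min(|Si|, ci) for each block.
= min(8,8) + min(4,3) + min(2,1) + min(4,1) + min(3,2) + min(5,5)
= 8 + 3 + 1 + 1 + 2 + 5
= 20.

20


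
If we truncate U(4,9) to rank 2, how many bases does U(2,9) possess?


Truncating U(4,9) to rank 2 gives U(2,9).
Bases of U(2,9) are all 2-element subsets of 9 elements.
Number of bases = C(9,2) = (9 * 8) / (1 * 2) = 36.

36


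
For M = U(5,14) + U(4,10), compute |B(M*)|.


(M1+M2)* = M1* + M2*.
M1* = U(9,14), bases: C(14,9) = 2002.
M2* = U(6,10), bases: C(10,6) = 210.
|B(M*)| = 2002 * 210 = 420420.

420420


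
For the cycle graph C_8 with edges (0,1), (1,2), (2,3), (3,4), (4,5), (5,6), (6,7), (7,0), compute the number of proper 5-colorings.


P(C_8, k) = (k-1)^8 + (-1)^8*(k-1).
P(5) = (4)^8 + 4
= 65536 + 4 = 65540.

65540


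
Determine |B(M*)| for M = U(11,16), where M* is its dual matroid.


The dual of U(r,n) is U(n-r, n) = U(5,16).
Bases of U(5,16) are all (5)-element subsets.
|B(M*)| = (16 choose 5) = 4368.

4368


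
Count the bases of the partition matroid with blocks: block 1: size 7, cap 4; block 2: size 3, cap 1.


A basis picks exactly ci elements from block i.
Number of bases = product of C(|Si|, ci).
= C(7,4) * C(3,1)
= 35 * 3
= 105.

105


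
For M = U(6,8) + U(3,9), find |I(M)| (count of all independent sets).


For a direct sum, |I(M1+M2)| = |I(M1)| * |I(M2)|.
|I(U(6,8))| = sum C(8,k) for k=0..6 = 247.
|I(U(3,9))| = sum C(9,k) for k=0..3 = 130.
Total = 247 * 130 = 32110.

32110


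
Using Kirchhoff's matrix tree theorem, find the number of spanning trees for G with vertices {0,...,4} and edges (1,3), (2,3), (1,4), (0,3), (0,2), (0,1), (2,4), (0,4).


By Kirchhoff's matrix tree theorem, the number of spanning trees equals
the determinant of any cofactor of the Laplacian matrix L.
G has 5 vertices and 8 edges.
Computing the (4 x 4) cofactor determinant gives 45.

45


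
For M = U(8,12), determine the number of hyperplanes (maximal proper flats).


Hyperplanes of U(8,12) are flats of rank 7.
In a uniform matroid, these are exactly the (7)-element subsets.
Count = C(12,7) = 792.

792


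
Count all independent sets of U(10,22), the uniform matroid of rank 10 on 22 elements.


Independent sets of U(10,22) are all subsets of size <= 10.
Count = C(22,0) + C(22,1) + C(22,2) + C(22,3) + C(22,4) + C(22,5) + C(22,6) + C(22,7) + C(22,8) + C(22,9) + C(22,10)
     = 1 + 22 + 231 + 1540 + 7315 + 26334 + 74613 + 170544 + 319770 + 497420 + 646646
     = 1744436.

1744436


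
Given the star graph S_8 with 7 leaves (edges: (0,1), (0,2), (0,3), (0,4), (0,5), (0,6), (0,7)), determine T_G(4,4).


A star on 8 vertices is a tree with 7 edges.
T(x,y) = x^(7) for any tree.
T(4,4) = 4^7 = 16384.

16384


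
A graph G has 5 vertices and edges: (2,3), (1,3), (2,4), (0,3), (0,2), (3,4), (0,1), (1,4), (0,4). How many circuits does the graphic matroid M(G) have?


A circuit in a graphic matroid = edge set of a simple cycle.
G has 5 vertices and 9 edges.
Enumerating all minimal edge subsets forming cycles...
Total circuits found: 22.

22


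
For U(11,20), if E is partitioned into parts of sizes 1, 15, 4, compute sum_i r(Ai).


r(Ai) = min(|Ai|, 11) for each part.
Sum = min(1,11) + min(15,11) + min(4,11)
    = 1 + 11 + 4
    = 16.

16


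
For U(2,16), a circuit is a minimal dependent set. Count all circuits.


In U(2,16), circuits are the (3)-element subsets.
Any set of 3 elements is dependent, and removing any one element gives
an independent set of size 2, so it is a minimal dependent set.
Number of circuits = C(16,3) = (16 * 15 * 14) / (1 * 2 * 3) = 560.

560


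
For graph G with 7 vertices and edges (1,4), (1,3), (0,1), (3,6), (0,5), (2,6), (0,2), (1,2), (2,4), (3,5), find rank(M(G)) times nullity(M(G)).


r(M) = |V| - c = 7 - 1 = 6.
nullity = |E| - r(M) = 10 - 6 = 4.
Product = 6 * 4 = 24.

24


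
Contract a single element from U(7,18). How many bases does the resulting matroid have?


Contracting e from U(7,18) gives U(6,17).
Bases of U(6,17) = C(17,6) = 12376.

12376


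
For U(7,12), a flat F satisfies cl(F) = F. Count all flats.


Flats of U(7,12): every subset of size < 7 is a flat, plus E itself.
Count = C(12,0) + C(12,1) + C(12,2) + C(12,3) + C(12,4) + C(12,5) + C(12,6) + 1
     = 1 + 12 + 66 + 220 + 495 + 792 + 924 + 1
     = 2511.

2511


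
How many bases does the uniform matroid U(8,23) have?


Bases of U(8,23) are all 8-element subsets of the 23-element ground set.
Number of bases = C(23,8).
C(23,8) = 490314.

490314


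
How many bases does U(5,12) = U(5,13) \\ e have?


Deleting e from U(5,13) gives U(5,12) since n > r.
Bases of U(5,12) = C(12,5) = 792.

792


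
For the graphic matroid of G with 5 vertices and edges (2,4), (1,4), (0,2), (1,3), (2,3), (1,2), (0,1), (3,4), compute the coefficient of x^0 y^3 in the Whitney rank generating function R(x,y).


R(x,y) = sum over A in 2^E of x^(r(E)-r(A)) * y^(|A|-r(A)).
G has 5 vertices, 8 edges. r(E) = 4.
Enumerate all 2^8 = 256 subsets.
Count subsets with r(E)-r(A)=0 and |A|-r(A)=3: 8.

8


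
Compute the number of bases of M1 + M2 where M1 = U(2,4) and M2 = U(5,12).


Bases of a direct sum M1 + M2: |B| = |B(M1)| * |B(M2)|.
|B(U(2,4))| = C(4,2) = 6.
|B(U(5,12))| = C(12,5) = 792.
Total bases = 6 * 792 = 4752.

4752


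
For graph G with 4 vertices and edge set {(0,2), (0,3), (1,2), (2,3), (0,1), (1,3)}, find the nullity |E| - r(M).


Cycle rank (nullity) = |E| - r(M) = |E| - (|V| - c).
|E| = 6, |V| = 4, c = 1.
Nullity = 6 - (4 - 1) = 6 - 3 = 3.

3


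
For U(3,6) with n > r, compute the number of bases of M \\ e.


Deleting e from U(3,6) gives U(3,5) since n > r.
Bases of U(3,5) = (5 choose 3) = 10.

10


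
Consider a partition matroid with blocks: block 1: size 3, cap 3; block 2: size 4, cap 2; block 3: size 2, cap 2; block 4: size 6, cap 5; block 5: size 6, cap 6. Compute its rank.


Rank of a partition matroid = sum of min(|Si|, ci) for each block.
= min(3,3) + min(4,2) + min(2,2) + min(6,5) + min(6,6)
= 3 + 2 + 2 + 5 + 6
= 18.

18


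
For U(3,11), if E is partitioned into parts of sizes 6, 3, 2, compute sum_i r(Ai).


r(Ai) = min(|Ai|, 3) for each part.
Sum = min(6,3) + min(3,3) + min(2,3)
    = 3 + 3 + 2
    = 8.

8


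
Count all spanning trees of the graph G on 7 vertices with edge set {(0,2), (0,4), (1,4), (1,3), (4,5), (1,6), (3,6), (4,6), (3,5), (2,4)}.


By Kirchhoff's matrix tree theorem, the number of spanning trees equals
the determinant of any cofactor of the Laplacian matrix L.
G has 7 vertices and 10 edges.
Computing the (6 x 6) cofactor determinant gives 72.

72


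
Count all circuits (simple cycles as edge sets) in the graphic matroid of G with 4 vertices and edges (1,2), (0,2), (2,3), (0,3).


A circuit in a graphic matroid = edge set of a simple cycle.
G has 4 vertices and 4 edges.
Enumerating all minimal edge subsets forming cycles...
Total circuits found: 1.

1


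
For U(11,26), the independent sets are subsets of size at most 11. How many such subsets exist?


Independent sets of U(11,26) are all subsets of size <= 11.
Count = C(26,0) + C(26,1) + C(26,2) + C(26,3) + C(26,4) + C(26,5) + C(26,6) + C(26,7) + C(26,8) + C(26,9) + C(26,10) + C(26,11)
     = 1 + 26 + 325 + 2600 + 14950 + 65780 + 230230 + 657800 + 1562275 + 3124550 + 5311735 + 7726160
     = 18696432.

18696432


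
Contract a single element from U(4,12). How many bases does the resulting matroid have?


Contracting e from U(4,12) gives U(3,11).
Bases of U(3,11) = C(11,3) = (11 * 10 * 9) / (1 * 2 * 3) = 165.

165


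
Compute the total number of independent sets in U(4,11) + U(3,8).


For a direct sum, |I(M1+M2)| = |I(M1)| * |I(M2)|.
|I(U(4,11))| = sum C(11,k) for k=0..4 = 562.
|I(U(3,8))| = sum C(8,k) for k=0..3 = 93.
Total = 562 * 93 = 52266.

52266


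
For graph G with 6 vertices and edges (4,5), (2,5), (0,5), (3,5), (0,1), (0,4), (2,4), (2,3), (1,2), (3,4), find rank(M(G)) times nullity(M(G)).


r(M) = |V| - c = 6 - 1 = 5.
nullity = |E| - r(M) = 10 - 5 = 5.
Product = 5 * 5 = 25.

25


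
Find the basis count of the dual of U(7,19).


The dual of U(r,n) is U(n-r, n) = U(12,19).
Bases of U(12,19) are all (12)-element subsets.
|B(M*)| = C(19,12) = 50388.

50388


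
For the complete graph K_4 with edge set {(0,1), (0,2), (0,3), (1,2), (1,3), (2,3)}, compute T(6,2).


T(K_4; x,y) = x^3 + 3x^2 + 4xy + 2x + y^3 + 3y^2 + 2y.
Substituting x=6, y=2:
= 216 + 108 + 48 + 12 + 8 + 12 + 4
= 408.

408


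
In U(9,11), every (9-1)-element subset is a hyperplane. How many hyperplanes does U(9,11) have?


Hyperplanes of U(9,11) are flats of rank 8.
In a uniform matroid, these are exactly the (8)-element subsets.
Count = (11 choose 8) = 165.

165


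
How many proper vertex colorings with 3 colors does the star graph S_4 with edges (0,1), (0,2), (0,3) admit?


P(tree, k) = k * (k-1)^(3) for any tree on 4 vertices.
P(3) = 3 * 2^3 = 3 * 8 = 24.

24


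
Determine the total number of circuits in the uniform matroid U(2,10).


In U(2,10), circuits are the (3)-element subsets.
Any set of 3 elements is dependent, and removing any one element gives
an independent set of size 2, so it is a minimal dependent set.
Number of circuits = C(10,3) = 10! / (3! * 7!) = 120.

120


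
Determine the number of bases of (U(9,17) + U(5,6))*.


(M1+M2)* = M1* + M2*.
M1* = U(8,17), bases: C(17,8) = 24310.
M2* = U(1,6), bases: C(6,1) = 6.
|B(M*)| = 24310 * 6 = 145860.

145860


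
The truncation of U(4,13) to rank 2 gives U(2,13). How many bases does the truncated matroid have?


Truncating U(4,13) to rank 2 gives U(2,13).
Bases of U(2,13) are all 2-element subsets of 13 elements.
Number of bases = (13 choose 2) = 78.

78


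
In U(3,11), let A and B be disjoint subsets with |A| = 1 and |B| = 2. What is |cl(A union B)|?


|A union B| = 1 + 2 = 3 (disjoint).
In U(3,11), cl(S) = S if |S| < 3, else cl(S) = E.
Since 3 >= 3, cl(A union B) = E.
|cl(A union B)| = 11.

11


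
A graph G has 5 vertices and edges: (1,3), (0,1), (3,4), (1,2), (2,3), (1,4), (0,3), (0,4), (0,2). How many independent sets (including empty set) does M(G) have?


An independent set in a graphic matroid is an acyclic edge subset.
G has 5 vertices and 9 edges.
Enumerate all 2^9 = 512 subsets, checking for acyclicity.
Total independent sets = 198.

198


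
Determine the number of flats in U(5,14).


Flats of U(5,14): every subset of size < 5 is a flat, plus E itself.
Count = C(14,0) + C(14,1) + C(14,2) + C(14,3) + C(14,4) + 1
     = 1 + 14 + 91 + 364 + 1001 + 1
     = 1472.

1472


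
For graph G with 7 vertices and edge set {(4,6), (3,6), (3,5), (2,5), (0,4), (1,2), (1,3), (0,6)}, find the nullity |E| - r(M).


Cycle rank (nullity) = |E| - r(M) = |E| - (|V| - c).
|E| = 8, |V| = 7, c = 1.
Nullity = 8 - (7 - 1) = 8 - 6 = 2.

2


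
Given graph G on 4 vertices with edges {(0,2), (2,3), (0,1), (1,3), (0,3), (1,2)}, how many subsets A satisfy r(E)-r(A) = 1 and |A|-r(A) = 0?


R(x,y) = sum over A in 2^E of x^(r(E)-r(A)) * y^(|A|-r(A)).
G has 4 vertices, 6 edges. r(E) = 3.
Enumerate all 2^6 = 64 subsets.
Count subsets with r(E)-r(A)=1 and |A|-r(A)=0: 15.

15


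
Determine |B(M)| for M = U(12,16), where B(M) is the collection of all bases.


Bases of U(12,16) are all 12-element subsets of the 16-element ground set.
Number of bases = C(16,12).
C(16,12) = 1820.

1820


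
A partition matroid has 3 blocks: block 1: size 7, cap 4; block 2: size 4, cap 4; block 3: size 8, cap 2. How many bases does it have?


A basis picks exactly ci elements from block i.
Number of bases = product of C(|Si|, ci).
= C(7,4) * C(4,4) * C(8,2)
= 35 * 1 * 28
= 980.

980


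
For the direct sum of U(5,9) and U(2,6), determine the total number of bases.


Bases of a direct sum M1 + M2: |B| = |B(M1)| * |B(M2)|.
|B(U(5,9))| = C(9,5) = 126.
|B(U(2,6))| = C(6,2) = 15.
Total bases = 126 * 15 = 1890.

1890


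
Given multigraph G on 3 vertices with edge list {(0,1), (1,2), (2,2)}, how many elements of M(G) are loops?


In a graphic matroid, a loop is a self-loop edge (u,u) with rank 0.
Examining all 3 edges for self-loops...
Self-loops found: (2,2)
Number of loops = 1.

1


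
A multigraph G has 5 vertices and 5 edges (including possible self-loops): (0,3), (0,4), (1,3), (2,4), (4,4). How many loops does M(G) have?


In a graphic matroid, a loop is a self-loop edge (u,u) with rank 0.
Examining all 5 edges for self-loops...
Self-loops found: (4,4)
Number of loops = 1.

1


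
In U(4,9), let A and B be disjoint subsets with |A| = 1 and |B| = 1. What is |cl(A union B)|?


|A union B| = 1 + 1 = 2 (disjoint).
In U(4,9), cl(S) = S if |S| < 4, else cl(S) = E.
Since 2 < 4, cl(A union B) = A union B.
|cl(A union B)| = 2.

2


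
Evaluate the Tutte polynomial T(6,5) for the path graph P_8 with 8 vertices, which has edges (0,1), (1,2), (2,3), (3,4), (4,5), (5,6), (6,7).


A path on 8 vertices is a tree with 7 edges.
T(x,y) = x^(7) for any tree.
T(6,5) = 6^7 = 279936.

279936


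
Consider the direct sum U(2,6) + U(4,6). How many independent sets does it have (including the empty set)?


For a direct sum, |I(M1+M2)| = |I(M1)| * |I(M2)|.
|I(U(2,6))| = sum C(6,k) for k=0..2 = 22.
|I(U(4,6))| = sum C(6,k) for k=0..4 = 57.
Total = 22 * 57 = 1254.

1254


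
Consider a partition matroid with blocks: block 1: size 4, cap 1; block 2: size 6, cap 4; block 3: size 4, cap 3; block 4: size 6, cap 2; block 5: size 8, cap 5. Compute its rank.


Rank of a partition matroid = sum of min(|Si|, ci) for each block.
= min(4,1) + min(6,4) + min(4,3) + min(6,2) + min(8,5)
= 1 + 4 + 3 + 2 + 5
= 15.

15


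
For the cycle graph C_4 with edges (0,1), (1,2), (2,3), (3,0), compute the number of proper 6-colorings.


P(C_4, k) = (k-1)^4 + (-1)^4*(k-1).
P(6) = (5)^4 + 5
= 625 + 5 = 630.

630


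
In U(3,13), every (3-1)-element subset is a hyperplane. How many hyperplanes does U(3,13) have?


Hyperplanes of U(3,13) are flats of rank 2.
In a uniform matroid, these are exactly the (2)-element subsets.
Count = (13 choose 2) = 78.

78


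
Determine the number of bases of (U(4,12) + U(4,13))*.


(M1+M2)* = M1* + M2*.
M1* = U(8,12), bases: C(12,8) = 495.
M2* = U(9,13), bases: C(13,9) = 715.
|B(M*)| = 495 * 715 = 353925.

353925


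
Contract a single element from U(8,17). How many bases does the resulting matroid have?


Contracting e from U(8,17) gives U(7,16).
Bases of U(7,16) = (16 choose 7) = 11440.

11440


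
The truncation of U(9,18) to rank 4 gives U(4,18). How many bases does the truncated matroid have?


Truncating U(9,18) to rank 4 gives U(4,18).
Bases of U(4,18) are all 4-element subsets of 18 elements.
Number of bases = C(18,4) = 18! / (4! * 14!) = 3060.

3060


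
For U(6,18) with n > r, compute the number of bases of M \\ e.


Deleting e from U(6,18) gives U(6,17) since n > r.
Bases of U(6,17) = C(17,6) = 17! / (6! * 11!) = 12376.

12376


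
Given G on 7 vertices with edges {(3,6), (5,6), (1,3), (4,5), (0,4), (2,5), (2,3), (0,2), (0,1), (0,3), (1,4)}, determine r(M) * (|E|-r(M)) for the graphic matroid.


r(M) = |V| - c = 7 - 1 = 6.
nullity = |E| - r(M) = 11 - 6 = 5.
Product = 6 * 5 = 30.

30


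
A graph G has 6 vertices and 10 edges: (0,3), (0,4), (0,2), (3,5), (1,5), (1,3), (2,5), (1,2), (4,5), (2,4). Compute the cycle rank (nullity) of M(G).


Cycle rank (nullity) = |E| - r(M) = |E| - (|V| - c).
|E| = 10, |V| = 6, c = 1.
Nullity = 10 - (6 - 1) = 10 - 5 = 5.

5


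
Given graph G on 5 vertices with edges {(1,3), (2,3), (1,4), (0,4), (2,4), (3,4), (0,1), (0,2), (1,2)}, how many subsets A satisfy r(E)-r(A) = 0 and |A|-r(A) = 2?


R(x,y) = sum over A in 2^E of x^(r(E)-r(A)) * y^(|A|-r(A)).
G has 5 vertices, 9 edges. r(E) = 4.
Enumerate all 2^9 = 512 subsets.
Count subsets with r(E)-r(A)=0 and |A|-r(A)=2: 82.

82


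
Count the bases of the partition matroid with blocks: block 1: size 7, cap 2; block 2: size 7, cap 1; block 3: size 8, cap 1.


A basis picks exactly ci elements from block i.
Number of bases = product of C(|Si|, ci).
= C(7,2) * C(7,1) * C(8,1)
= 21 * 7 * 8
= 1176.

1176


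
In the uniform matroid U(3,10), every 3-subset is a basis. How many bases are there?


Bases of U(3,10) are all 3-element subsets of the 10-element ground set.
Number of bases = C(10,3).
(10 choose 3) = 120.

120


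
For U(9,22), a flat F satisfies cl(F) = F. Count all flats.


Flats of U(9,22): every subset of size < 9 is a flat, plus E itself.
Count = (22 choose 0) + (22 choose 1) + (22 choose 2) + (22 choose 3) + (22 choose 4) + (22 choose 5) + (22 choose 6) + (22 choose 7) + (22 choose 8) + 1
     = 1 + 22 + 231 + 1540 + 7315 + 26334 + 74613 + 170544 + 319770 + 1
     = 600371.

600371


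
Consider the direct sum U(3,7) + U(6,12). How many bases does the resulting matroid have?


Bases of a direct sum M1 + M2: |B| = |B(M1)| * |B(M2)|.
|B(U(3,7))| = C(7,3) = 35.
|B(U(6,12))| = C(12,6) = 924.
Total bases = 35 * 924 = 32340.

32340


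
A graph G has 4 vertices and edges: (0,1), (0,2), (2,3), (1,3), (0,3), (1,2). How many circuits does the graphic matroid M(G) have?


A circuit in a graphic matroid = edge set of a simple cycle.
G has 4 vertices and 6 edges.
Enumerating all minimal edge subsets forming cycles...
Total circuits found: 7.

7


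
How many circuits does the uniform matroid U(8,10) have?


In U(8,10), circuits are the (9)-element subsets.
Any set of 9 elements is dependent, and removing any one element gives
an independent set of size 8, so it is a minimal dependent set.
Number of circuits = C(10,9) = 10.

10


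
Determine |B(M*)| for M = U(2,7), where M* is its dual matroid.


The dual of U(r,n) is U(n-r, n) = U(5,7).
Bases of U(5,7) are all (5)-element subsets.
|B(M*)| = (7 choose 5) = 21.

21


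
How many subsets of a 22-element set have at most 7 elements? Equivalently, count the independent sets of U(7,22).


Independent sets of U(7,22) are all subsets of size <= 7.
Count = C(22,0) + C(22,1) + C(22,2) + C(22,3) + C(22,4) + C(22,5) + C(22,6) + C(22,7)
     = 1 + 22 + 231 + 1540 + 7315 + 26334 + 74613 + 170544
     = 280600.

280600


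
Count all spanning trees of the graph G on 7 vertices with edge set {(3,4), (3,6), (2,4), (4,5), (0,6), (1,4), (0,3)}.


By Kirchhoff's matrix tree theorem, the number of spanning trees equals
the determinant of any cofactor of the Laplacian matrix L.
G has 7 vertices and 7 edges.
Computing the (6 x 6) cofactor determinant gives 3.

3


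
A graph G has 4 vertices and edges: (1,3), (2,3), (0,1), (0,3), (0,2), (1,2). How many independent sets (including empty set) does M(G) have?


An independent set in a graphic matroid is an acyclic edge subset.
G has 4 vertices and 6 edges.
Enumerate all 2^6 = 64 subsets, checking for acyclicity.
Total independent sets = 38.

38


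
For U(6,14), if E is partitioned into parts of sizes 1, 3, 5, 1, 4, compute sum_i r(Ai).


r(Ai) = min(|Ai|, 6) for each part.
Sum = min(1,6) + min(3,6) + min(5,6) + min(1,6) + min(4,6)
    = 1 + 3 + 5 + 1 + 4
    = 14.

14


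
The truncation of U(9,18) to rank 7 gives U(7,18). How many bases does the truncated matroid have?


Truncating U(9,18) to rank 7 gives U(7,18).
Bases of U(7,18) are all 7-element subsets of 18 elements.
Number of bases = C(18,7) = 31824.

31824


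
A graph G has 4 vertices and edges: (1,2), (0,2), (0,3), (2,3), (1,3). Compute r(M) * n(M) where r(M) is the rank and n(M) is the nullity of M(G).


r(M) = |V| - c = 4 - 1 = 3.
nullity = |E| - r(M) = 5 - 3 = 2.
Product = 3 * 2 = 6.

6


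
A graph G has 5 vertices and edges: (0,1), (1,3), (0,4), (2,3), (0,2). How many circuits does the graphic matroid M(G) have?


A circuit in a graphic matroid = edge set of a simple cycle.
G has 5 vertices and 5 edges.
Enumerating all minimal edge subsets forming cycles...
Total circuits found: 1.

1


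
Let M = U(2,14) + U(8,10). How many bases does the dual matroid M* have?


(M1+M2)* = M1* + M2*.
M1* = U(12,14), bases: C(14,12) = 91.
M2* = U(2,10), bases: C(10,2) = 45.
|B(M*)| = 91 * 45 = 4095.

4095


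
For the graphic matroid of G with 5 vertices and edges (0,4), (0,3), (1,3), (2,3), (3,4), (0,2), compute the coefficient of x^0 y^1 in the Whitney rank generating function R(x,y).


R(x,y) = sum over A in 2^E of x^(r(E)-r(A)) * y^(|A|-r(A)).
G has 5 vertices, 6 edges. r(E) = 4.
Enumerate all 2^6 = 64 subsets.
Count subsets with r(E)-r(A)=0 and |A|-r(A)=1: 5.

5


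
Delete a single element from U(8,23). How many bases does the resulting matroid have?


Deleting e from U(8,23) gives U(8,22) since n > r.
Bases of U(8,22) = C(22,8) = 22! / (8! * 14!) = 319770.

319770


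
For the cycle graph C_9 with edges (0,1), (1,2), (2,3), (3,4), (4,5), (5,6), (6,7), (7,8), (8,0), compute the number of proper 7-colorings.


P(C_9, k) = (k-1)^9 + (-1)^9*(k-1).
P(7) = (6)^9 - 6
= 10077696 - 6 = 10077690.

10077690


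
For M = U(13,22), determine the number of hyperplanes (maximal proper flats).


Hyperplanes of U(13,22) are flats of rank 12.
In a uniform matroid, these are exactly the (12)-element subsets.
Count = (22 choose 12) = 646646.

646646


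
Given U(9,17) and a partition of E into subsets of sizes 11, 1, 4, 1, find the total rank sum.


r(Ai) = min(|Ai|, 9) for each part.
Sum = min(11,9) + min(1,9) + min(4,9) + min(1,9)
    = 9 + 1 + 4 + 1
    = 15.

15


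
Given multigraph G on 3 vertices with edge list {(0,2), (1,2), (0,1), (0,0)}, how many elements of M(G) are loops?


In a graphic matroid, a loop is a self-loop edge (u,u) with rank 0.
Examining all 4 edges for self-loops...
Self-loops found: (0,0)
Number of loops = 1.

1


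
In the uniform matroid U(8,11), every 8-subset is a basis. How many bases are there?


Bases of U(8,11) are all 8-element subsets of the 11-element ground set.
Number of bases = C(11,8).
C(11,8) = 11! / (8! * 3!) = 165.

165


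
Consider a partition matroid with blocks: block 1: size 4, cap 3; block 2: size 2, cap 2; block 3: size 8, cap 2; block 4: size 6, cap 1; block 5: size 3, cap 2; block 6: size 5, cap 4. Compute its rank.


Rank of a partition matroid = sum of min(|Si|, ci) for each block.
= min(4,3) + min(2,2) + min(8,2) + min(6,1) + min(3,2) + min(5,4)
= 3 + 2 + 2 + 1 + 2 + 4
= 14.

14


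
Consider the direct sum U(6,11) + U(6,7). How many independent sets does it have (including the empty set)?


For a direct sum, |I(M1+M2)| = |I(M1)| * |I(M2)|.
|I(U(6,11))| = sum C(11,k) for k=0..6 = 1486.
|I(U(6,7))| = sum C(7,k) for k=0..6 = 127.
Total = 1486 * 127 = 188722.

188722


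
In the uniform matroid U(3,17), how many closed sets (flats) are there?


Flats of U(3,17): every subset of size < 3 is a flat, plus E itself.
Count = (17 choose 0) + (17 choose 1) + (17 choose 2) + 1
     = 1 + 17 + 136 + 1
     = 155.

155


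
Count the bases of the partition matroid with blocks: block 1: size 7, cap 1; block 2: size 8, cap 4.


A basis picks exactly ci elements from block i.
Number of bases = product of C(|Si|, ci).
= C(7,1) * C(8,4)
= 7 * 70
= 490.

490


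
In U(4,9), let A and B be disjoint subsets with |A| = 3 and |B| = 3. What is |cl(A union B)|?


|A union B| = 3 + 3 = 6 (disjoint).
In U(4,9), cl(S) = S if |S| < 4, else cl(S) = E.
Since 6 >= 4, cl(A union B) = E.
|cl(A union B)| = 9.

9


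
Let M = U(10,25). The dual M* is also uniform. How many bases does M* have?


The dual of U(r,n) is U(n-r, n) = U(15,25).
Bases of U(15,25) are all (15)-element subsets.
|B(M*)| = C(25,15) = 3268760.

3268760


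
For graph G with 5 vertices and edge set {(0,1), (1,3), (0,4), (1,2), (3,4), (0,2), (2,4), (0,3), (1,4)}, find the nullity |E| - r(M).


Cycle rank (nullity) = |E| - r(M) = |E| - (|V| - c).
|E| = 9, |V| = 5, c = 1.
Nullity = 9 - (5 - 1) = 9 - 4 = 5.

5


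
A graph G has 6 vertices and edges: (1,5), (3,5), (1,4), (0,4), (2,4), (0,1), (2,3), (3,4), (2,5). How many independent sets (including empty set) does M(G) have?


An independent set in a graphic matroid is an acyclic edge subset.
G has 6 vertices and 9 edges.
Enumerate all 2^9 = 512 subsets, checking for acyclicity.
Total independent sets = 296.

296


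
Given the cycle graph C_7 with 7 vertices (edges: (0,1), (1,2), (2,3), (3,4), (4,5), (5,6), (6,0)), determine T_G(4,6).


T(C_7; x,y) = x + x^2 + ... + x^(6) + y.
T(4,6) = 4^1 + 4^2 + 4^3 + 4^4 + 4^5 + 4^6 + 6
= 4 + 16 + 64 + 256 + 1024 + 4096 + 6
= 5466.

5466


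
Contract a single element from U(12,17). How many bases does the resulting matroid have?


Contracting e from U(12,17) gives U(11,16).
Bases of U(11,16) = C(16,11) = 16! / (11! * 5!) = 4368.

4368


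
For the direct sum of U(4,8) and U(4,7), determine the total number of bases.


Bases of a direct sum M1 + M2: |B| = |B(M1)| * |B(M2)|.
|B(U(4,8))| = C(8,4) = 70.
|B(U(4,7))| = C(7,4) = 35.
Total bases = 70 * 35 = 2450.

2450


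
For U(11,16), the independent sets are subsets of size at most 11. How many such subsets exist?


Independent sets of U(11,16) are all subsets of size <= 11.
Count = (16 choose 0) + (16 choose 1) + (16 choose 2) + (16 choose 3) + (16 choose 4) + (16 choose 5) + (16 choose 6) + (16 choose 7) + (16 choose 8) + (16 choose 9) + (16 choose 10) + (16 choose 11)
     = 1 + 16 + 120 + 560 + 1820 + 4368 + 8008 + 11440 + 12870 + 11440 + 8008 + 4368
     = 63019.

63019


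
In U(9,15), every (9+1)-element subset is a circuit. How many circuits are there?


In U(9,15), circuits are the (10)-element subsets.
Any set of 10 elements is dependent, and removing any one element gives
an independent set of size 9, so it is a minimal dependent set.
Number of circuits = (15 choose 10) = 3003.

3003


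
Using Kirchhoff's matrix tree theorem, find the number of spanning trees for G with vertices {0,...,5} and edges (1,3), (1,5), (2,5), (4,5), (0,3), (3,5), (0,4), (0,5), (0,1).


By Kirchhoff's matrix tree theorem, the number of spanning trees equals
the determinant of any cofactor of the Laplacian matrix L.
G has 6 vertices and 9 edges.
Computing the (5 x 5) cofactor determinant gives 40.

40


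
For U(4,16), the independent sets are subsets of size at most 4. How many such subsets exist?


Independent sets of U(4,16) are all subsets of size <= 4.
Count = (16 choose 0) + (16 choose 1) + (16 choose 2) + (16 choose 3) + (16 choose 4)
     = 1 + 16 + 120 + 560 + 1820
     = 2517.

2517


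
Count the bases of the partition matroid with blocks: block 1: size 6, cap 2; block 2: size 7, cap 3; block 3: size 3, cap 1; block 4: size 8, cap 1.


A basis picks exactly ci elements from block i.
Number of bases = product of C(|Si|, ci).
= C(6,2) * C(7,3) * C(3,1) * C(8,1)
= 15 * 35 * 3 * 8
= 12600.

12600


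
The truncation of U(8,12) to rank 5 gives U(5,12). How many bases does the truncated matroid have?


Truncating U(8,12) to rank 5 gives U(5,12).
Bases of U(5,12) are all 5-element subsets of 12 elements.
Number of bases = C(12,5) = 792.

792


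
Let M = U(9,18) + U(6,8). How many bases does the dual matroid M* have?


(M1+M2)* = M1* + M2*.
M1* = U(9,18), bases: C(18,9) = 48620.
M2* = U(2,8), bases: C(8,2) = 28.
|B(M*)| = 48620 * 28 = 1361360.

1361360


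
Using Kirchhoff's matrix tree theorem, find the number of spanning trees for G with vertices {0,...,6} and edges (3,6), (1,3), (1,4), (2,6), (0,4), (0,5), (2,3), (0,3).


By Kirchhoff's matrix tree theorem, the number of spanning trees equals
the determinant of any cofactor of the Laplacian matrix L.
G has 7 vertices and 8 edges.
Computing the (6 x 6) cofactor determinant gives 12.

12


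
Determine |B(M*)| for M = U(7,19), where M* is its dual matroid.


The dual of U(r,n) is U(n-r, n) = U(12,19).
Bases of U(12,19) are all (12)-element subsets.
|B(M*)| = C(19,12) = 19! / (12! * 7!) = 50388.

50388


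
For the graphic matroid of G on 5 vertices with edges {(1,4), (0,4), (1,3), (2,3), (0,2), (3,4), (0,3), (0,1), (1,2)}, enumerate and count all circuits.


A circuit in a graphic matroid = edge set of a simple cycle.
G has 5 vertices and 9 edges.
Enumerating all minimal edge subsets forming cycles...
Total circuits found: 22.

22


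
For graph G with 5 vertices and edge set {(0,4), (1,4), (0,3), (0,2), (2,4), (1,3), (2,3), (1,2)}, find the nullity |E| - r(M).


Cycle rank (nullity) = |E| - r(M) = |E| - (|V| - c).
|E| = 8, |V| = 5, c = 1.
Nullity = 8 - (5 - 1) = 8 - 4 = 4.

4


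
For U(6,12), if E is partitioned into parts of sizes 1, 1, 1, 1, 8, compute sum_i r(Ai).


r(Ai) = min(|Ai|, 6) for each part.
Sum = min(1,6) + min(1,6) + min(1,6) + min(1,6) + min(8,6)
    = 1 + 1 + 1 + 1 + 6
    = 10.

10


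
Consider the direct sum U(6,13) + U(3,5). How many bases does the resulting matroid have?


Bases of a direct sum M1 + M2: |B| = |B(M1)| * |B(M2)|.
|B(U(6,13))| = C(13,6) = 1716.
|B(U(3,5))| = C(5,3) = 10.
Total bases = 1716 * 10 = 17160.

17160


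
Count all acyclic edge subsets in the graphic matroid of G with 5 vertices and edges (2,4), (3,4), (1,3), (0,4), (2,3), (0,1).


An independent set in a graphic matroid is an acyclic edge subset.
G has 5 vertices and 6 edges.
Enumerate all 2^6 = 64 subsets, checking for acyclicity.
Total independent sets = 52.

52


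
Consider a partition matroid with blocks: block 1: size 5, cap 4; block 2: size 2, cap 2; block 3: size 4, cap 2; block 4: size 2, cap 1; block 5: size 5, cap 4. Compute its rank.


Rank of a partition matroid = sum of min(|Si|, ci) for each block.
= min(5,4) + min(2,2) + min(4,2) + min(2,1) + min(5,4)
= 4 + 2 + 2 + 1 + 4
= 13.

13


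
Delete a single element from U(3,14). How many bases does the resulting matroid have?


Deleting e from U(3,14) gives U(3,13) since n > r.
Bases of U(3,13) = C(13,3) = 13! / (3! * 10!) = 286.

286


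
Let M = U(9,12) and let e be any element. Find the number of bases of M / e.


Contracting e from U(9,12) gives U(8,11).
Bases of U(8,11) = C(11,8) = 165.

165


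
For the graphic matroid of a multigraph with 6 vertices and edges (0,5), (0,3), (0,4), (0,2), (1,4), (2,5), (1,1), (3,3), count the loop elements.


In a graphic matroid, a loop is a self-loop edge (u,u) with rank 0.
Examining all 8 edges for self-loops...
Self-loops found: (1,1), (3,3)
Number of loops = 2.

2


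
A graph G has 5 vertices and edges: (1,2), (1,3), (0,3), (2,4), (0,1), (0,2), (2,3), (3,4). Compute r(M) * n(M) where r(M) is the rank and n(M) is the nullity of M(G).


r(M) = |V| - c = 5 - 1 = 4.
nullity = |E| - r(M) = 8 - 4 = 4.
Product = 4 * 4 = 16.

16


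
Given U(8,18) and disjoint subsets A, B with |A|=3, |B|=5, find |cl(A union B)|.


|A union B| = 3 + 5 = 8 (disjoint).
In U(8,18), cl(S) = S if |S| < 8, else cl(S) = E.
Since 8 >= 8, cl(A union B) = E.
|cl(A union B)| = 18.

18


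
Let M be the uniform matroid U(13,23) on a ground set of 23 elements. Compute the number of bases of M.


Bases of U(13,23) are all 13-element subsets of the 23-element ground set.
Number of bases = C(23,13).
C(23,13) = 1144066.

1144066


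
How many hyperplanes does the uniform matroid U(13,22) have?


Hyperplanes of U(13,22) are flats of rank 12.
In a uniform matroid, these are exactly the (12)-element subsets.
Count = C(22,12) = 646646.

646646


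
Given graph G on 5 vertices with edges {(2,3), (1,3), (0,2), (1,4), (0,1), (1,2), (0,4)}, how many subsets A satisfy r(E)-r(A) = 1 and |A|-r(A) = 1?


R(x,y) = sum over A in 2^E of x^(r(E)-r(A)) * y^(|A|-r(A)).
G has 5 vertices, 7 edges. r(E) = 4.
Enumerate all 2^7 = 128 subsets.
Count subsets with r(E)-r(A)=1 and |A|-r(A)=1: 14.

14


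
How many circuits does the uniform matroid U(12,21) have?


In U(12,21), circuits are the (13)-element subsets.
Any set of 13 elements is dependent, and removing any one element gives
an independent set of size 12, so it is a minimal dependent set.
Number of circuits = (21 choose 13) = 203490.

203490


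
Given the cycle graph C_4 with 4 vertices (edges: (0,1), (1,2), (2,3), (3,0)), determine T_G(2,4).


T(C_4; x,y) = x + x^2 + ... + x^(3) + y.
T(2,4) = 2^1 + 2^2 + 2^3 + 4
= 2 + 4 + 8 + 4
= 18.

18


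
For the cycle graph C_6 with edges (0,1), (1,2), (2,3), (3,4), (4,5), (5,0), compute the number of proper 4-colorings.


P(C_6, k) = (k-1)^6 + (-1)^6*(k-1).
P(4) = (3)^6 + 3
= 729 + 3 = 732.

732


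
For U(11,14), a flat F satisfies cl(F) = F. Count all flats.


Flats of U(11,14): every subset of size < 11 is a flat, plus E itself.
Count = C(14,0) + C(14,1) + C(14,2) + C(14,3) + C(14,4) + C(14,5) + C(14,6) + C(14,7) + C(14,8) + C(14,9) + C(14,10) + 1
     = 1 + 14 + 91 + 364 + 1001 + 2002 + 3003 + 3432 + 3003 + 2002 + 1001 + 1
     = 15915.

15915


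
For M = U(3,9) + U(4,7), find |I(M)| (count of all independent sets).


For a direct sum, |I(M1+M2)| = |I(M1)| * |I(M2)|.
|I(U(3,9))| = sum C(9,k) for k=0..3 = 130.
|I(U(4,7))| = sum C(7,k) for k=0..4 = 99.
Total = 130 * 99 = 12870.

12870


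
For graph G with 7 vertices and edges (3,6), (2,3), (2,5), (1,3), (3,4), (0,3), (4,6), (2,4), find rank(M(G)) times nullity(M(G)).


r(M) = |V| - c = 7 - 1 = 6.
nullity = |E| - r(M) = 8 - 6 = 2.
Product = 6 * 2 = 12.

12


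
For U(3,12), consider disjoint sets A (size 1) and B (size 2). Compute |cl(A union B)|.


|A union B| = 1 + 2 = 3 (disjoint).
In U(3,12), cl(S) = S if |S| < 3, else cl(S) = E.
Since 3 >= 3, cl(A union B) = E.
|cl(A union B)| = 12.

12


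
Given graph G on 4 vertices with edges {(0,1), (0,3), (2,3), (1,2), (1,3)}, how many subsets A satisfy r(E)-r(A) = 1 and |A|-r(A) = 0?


R(x,y) = sum over A in 2^E of x^(r(E)-r(A)) * y^(|A|-r(A)).
G has 4 vertices, 5 edges. r(E) = 3.
Enumerate all 2^5 = 32 subsets.
Count subsets with r(E)-r(A)=1 and |A|-r(A)=0: 10.

10


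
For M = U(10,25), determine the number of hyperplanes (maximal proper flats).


Hyperplanes of U(10,25) are flats of rank 9.
In a uniform matroid, these are exactly the (9)-element subsets.
Count = (25 choose 9) = 2042975.

2042975


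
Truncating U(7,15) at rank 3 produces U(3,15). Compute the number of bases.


Truncating U(7,15) to rank 3 gives U(3,15).
Bases of U(3,15) are all 3-element subsets of 15 elements.
Number of bases = C(15,3) = 15! / (3! * 12!) = 455.

455


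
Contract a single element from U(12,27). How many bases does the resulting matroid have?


Contracting e from U(12,27) gives U(11,26).
Bases of U(11,26) = C(26,11) = 26! / (11! * 15!) = 7726160.

7726160


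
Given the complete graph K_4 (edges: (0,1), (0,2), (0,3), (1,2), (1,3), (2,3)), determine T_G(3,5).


T(K_4; x,y) = x^3 + 3x^2 + 4xy + 2x + y^3 + 3y^2 + 2y.
Substituting x=3, y=5:
= 27 + 27 + 60 + 6 + 125 + 75 + 10
= 330.

330


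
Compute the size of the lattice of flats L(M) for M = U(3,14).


Flats of U(3,14): every subset of size < 3 is a flat, plus E itself.
Count = (14 choose 0) + (14 choose 1) + (14 choose 2) + 1
     = 1 + 14 + 91 + 1
     = 107.

107


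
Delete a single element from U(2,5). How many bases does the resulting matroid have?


Deleting e from U(2,5) gives U(2,4) since n > r.
Bases of U(2,4) = C(4,2) = 4! / (2! * 2!) = 6.

6
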